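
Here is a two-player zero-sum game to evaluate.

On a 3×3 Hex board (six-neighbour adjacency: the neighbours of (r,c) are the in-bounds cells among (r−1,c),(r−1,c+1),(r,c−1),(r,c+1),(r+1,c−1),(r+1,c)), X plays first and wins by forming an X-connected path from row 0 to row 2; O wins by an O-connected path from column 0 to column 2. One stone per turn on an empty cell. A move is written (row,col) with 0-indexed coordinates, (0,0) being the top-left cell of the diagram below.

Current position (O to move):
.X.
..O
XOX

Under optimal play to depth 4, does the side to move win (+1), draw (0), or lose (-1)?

value(.X./..O/XOX, O) = -1

p1 O@[.X./..O/XOX]: (0,0)[OX./..O/XOX]-1* (0,2)[.XO/..O/XOX]-1 (1,0)[.X./O.O/XOX]-1 (1,1)[.X./.OO/XOX]-1
p2 X@[OX./..O/XOX]: (0,2)[OXX/..O/XOX]+1* (1,0)[OX./X.O/XOX]+1 (1,1)[OX./.XO/XOX]+1
p3 O@[OXX/..O/XOX]: (1,0)[OXX/O.O/XOX]-1* (1,1)[OXX/.OO/XOX]-1
p4 X@[OXX/O.O/XOX]: (1,1)[OXX/OXO/XOX]+1*
p5 O@[OXX/OXO/XOX] terminal -1; root [.X./..O/XOX] d4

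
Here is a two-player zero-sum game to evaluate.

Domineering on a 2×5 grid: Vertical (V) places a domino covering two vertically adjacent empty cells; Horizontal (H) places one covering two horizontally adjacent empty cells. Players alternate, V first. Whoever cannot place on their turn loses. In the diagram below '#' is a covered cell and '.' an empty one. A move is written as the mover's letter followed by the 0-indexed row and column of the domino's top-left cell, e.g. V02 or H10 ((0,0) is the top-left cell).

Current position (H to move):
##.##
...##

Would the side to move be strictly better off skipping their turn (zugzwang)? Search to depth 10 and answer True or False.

p1 H@[##.##/...##]: H10[##.##/##.##]-1 H11[##.##/.####]+1*
p2 V@[##.##/.####] terminal -1; root [##.##/...##] d10
if H skipped the turn, V would face:
~ p1 V@[##.##/...##]: V02[#####/..###]-1*
~ p2 H@[#####/..###]: H10[#####/#####]+1*
~ p3 V@[#####/#####] terminal -1; root [##.##/...##] d10
compare (H): move=+1 vs pass=+1

zugzwang(##.##/...##, H) = False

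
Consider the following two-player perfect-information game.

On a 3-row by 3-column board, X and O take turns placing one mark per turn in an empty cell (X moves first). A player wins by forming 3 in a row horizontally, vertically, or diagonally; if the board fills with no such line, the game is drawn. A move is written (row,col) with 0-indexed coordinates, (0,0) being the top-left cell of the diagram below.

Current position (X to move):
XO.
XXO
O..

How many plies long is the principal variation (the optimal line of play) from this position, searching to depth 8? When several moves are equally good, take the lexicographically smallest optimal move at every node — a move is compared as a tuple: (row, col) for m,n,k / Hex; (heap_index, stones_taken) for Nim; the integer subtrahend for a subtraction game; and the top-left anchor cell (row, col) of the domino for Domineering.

ply 1, X at XO./XXO/O.. | (0,2)=+0→XOX/XXO/O..; (2,1)=+0→XO./XXO/OX.; (2,2)=+1→XO./XXO/O.X*
ply 2: XO./XXO/O.X is terminal -1 (O); from XO./XXO/O.. depth 8

PV length from [XO./XXO/O..]: 1 ply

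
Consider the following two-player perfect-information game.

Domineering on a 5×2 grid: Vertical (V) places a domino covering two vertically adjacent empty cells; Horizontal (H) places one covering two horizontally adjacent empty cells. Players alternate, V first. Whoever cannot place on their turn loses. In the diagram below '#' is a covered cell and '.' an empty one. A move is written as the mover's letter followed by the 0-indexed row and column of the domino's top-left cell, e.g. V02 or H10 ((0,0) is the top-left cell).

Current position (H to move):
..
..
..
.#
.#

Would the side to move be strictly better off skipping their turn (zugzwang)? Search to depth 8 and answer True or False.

ply 1, H at ../../../.#/.# | H00=-1→##/../../.#/.#; H10=+1→../##/../.#/.#*; H20=-1→../../##/.#/.#
ply 2, V at ../##/../.#/.# | V20=-1→../##/#./##/.#*; V30=-1→../##/../##/##
ply 3, H at ../##/#./##/.# | H00=+1→##/##/#./##/.#*
ply 4: ##/##/#./##/.# is terminal -1 (V); from ../../../.#/.# depth 8
if H skipped the turn, V would face:
~ ply 1, V at ../../../.#/.# | V00=+1→#./#./../.#/.#*; V01=+1→.#/.#/../.#/.#; V10=+1→../#./#./.#/.#; V11=+1→../.#/.#/.#/.#; V20=-1→../../#./##/.#; V30=-1→../../../##/##
~ ply 2, H at #./#./../.#/.# | H20=-1→#./#./##/.#/.#*
~ ply 3, V at #./#./##/.#/.# | V01=+1→##/##/##/.#/.#*; V30=+1→#./#./##/##/##
~ ply 4: ##/##/##/.#/.# is terminal -1 (H); from ../../../.#/.# depth 8
compare (H): move=+1 vs pass=-1

zugzwang(../../../.#/.#, H) = False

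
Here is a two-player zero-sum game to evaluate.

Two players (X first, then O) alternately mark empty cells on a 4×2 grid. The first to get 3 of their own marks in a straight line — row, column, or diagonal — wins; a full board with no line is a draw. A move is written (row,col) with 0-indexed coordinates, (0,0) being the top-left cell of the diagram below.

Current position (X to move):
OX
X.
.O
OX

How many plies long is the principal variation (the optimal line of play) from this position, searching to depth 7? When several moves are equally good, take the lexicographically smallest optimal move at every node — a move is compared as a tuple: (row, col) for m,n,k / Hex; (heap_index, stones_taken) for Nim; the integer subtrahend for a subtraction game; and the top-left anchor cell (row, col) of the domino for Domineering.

PV length from [OX/X./.O/OX]: 2 plies

[OX/X./.O/OX] X move#1: (1,1):+0/OX/XX/.O/OX*, (2,0):+0/OX/X./XO/OX
[OX/XX/.O/OX] O move#2: (2,0):+0/OX/XX/OO/OX*
[OX/XX/OO/OX] end (terminal +0, X#3); searched OX/X./.O/OX to 7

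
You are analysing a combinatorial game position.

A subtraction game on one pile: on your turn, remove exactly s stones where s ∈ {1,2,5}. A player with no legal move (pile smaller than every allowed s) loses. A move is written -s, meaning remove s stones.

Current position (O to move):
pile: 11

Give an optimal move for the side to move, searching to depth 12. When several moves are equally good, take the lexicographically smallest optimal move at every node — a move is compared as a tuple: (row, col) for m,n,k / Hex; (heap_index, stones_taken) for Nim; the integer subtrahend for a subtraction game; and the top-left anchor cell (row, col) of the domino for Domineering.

O's best at [11]: -2

p1 O@[11]: -1[10]-1 -2[9]+1* -5[6]+1
p2 X@[9]: -1[8]-1* -2[7]-1 -5[4]-1
p3 O@[8]: -1[7]-1 -2[6]+1* -5[3]+1
p4 X@[6]: -1[5]-1* -2[4]-1 -5[1]-1
p5 O@[5]: -1[4]-1 -2[3]+1* -5[0]+1
p6 X@[3]: -1[2]-1* -2[1]-1
p7 O@[2]: -1[1]-1 -2[0]+1*
p8 X@[0] terminal -1; root [11] d12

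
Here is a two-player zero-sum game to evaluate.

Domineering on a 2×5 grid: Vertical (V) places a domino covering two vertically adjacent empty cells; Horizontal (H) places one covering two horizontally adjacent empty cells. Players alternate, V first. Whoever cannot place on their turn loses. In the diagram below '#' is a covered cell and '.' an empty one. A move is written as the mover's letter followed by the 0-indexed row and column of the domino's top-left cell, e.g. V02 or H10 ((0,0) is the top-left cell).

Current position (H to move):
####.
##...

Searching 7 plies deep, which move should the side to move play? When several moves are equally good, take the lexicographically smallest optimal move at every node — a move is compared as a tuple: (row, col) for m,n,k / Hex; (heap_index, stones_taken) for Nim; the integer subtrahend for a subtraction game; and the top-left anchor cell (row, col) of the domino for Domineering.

[####./##...] H move#1: H12:-1/####./####., H13:+1/####./##.##*
[####./##.##] end (terminal -1, V#2); searched ####./##... to 7

H's best at [####./##...]: H13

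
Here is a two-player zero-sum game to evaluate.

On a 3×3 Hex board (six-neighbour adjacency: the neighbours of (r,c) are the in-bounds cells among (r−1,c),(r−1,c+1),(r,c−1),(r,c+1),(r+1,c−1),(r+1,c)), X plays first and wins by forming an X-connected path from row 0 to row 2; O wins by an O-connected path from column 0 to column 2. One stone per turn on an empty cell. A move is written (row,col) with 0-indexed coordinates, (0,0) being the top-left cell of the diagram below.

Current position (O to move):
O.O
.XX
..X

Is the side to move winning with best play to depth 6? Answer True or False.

O winning at [O.O/.XX/..X]: True

[O.O/.XX/..X] O move#1: (0,1):+1/OOO/.XX/..X*, (1,0):-1/O.O/OXX/..X, (2,0):-1/O.O/.XX/O.X, (2,1):-1/O.O/.XX/.OX
[OOO/.XX/..X] end (terminal -1, X#2); searched O.O/.XX/..X to 6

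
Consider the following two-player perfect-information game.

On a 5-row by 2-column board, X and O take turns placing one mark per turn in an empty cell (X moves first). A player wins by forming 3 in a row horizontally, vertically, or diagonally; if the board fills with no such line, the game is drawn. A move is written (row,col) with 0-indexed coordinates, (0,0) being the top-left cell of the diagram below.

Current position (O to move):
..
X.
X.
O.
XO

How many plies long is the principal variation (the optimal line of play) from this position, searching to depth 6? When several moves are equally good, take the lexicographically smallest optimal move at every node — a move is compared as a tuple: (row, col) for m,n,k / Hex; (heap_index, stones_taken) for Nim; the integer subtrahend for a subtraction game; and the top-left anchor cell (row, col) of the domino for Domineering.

p1 O@[../X./X./O./XO]: (0,0)[O./X./X./O./XO]+0* (0,1)[.O/X./X./O./XO]-1 (1,1)[../XO/X./O./XO]-1 (2,1)[../X./XO/O./XO]-1 (3,1)[../X./X./OO/XO]-1
p2 X@[O./X./X./O./XO]: (0,1)[OX/X./X./O./XO]+0* (1,1)[O./XX/X./O./XO]+0 (2,1)[O./X./XX/O./XO]+0 (3,1)[O./X./X./OX/XO]+0
p3 O@[OX/X./X./O./XO]: (1,1)[OX/XO/X./O./XO]+0* (2,1)[OX/X./XO/O./XO]+0 (3,1)[OX/X./X./OO/XO]+0
p4 X@[OX/XO/X./O./XO]: (2,1)[OX/XO/XX/O./XO]+0* (3,1)[OX/XO/X./OX/XO]+0
p5 O@[OX/XO/XX/O./XO]: (3,1)[OX/XO/XX/OO/XO]+0*
p6 X@[OX/XO/XX/OO/XO] terminal +0; root [../X./X./O./XO] d6

PV length from [../X./X./O./XO]: 5 plies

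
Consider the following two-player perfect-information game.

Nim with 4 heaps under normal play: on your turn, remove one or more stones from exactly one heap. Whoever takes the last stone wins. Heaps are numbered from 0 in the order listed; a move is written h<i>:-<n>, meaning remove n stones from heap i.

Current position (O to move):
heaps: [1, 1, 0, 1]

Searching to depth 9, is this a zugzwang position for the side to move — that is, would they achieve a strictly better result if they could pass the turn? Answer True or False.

[(1,1,0,1)] O move#1: h0:-1:+1/(0,1,0,1)*, h1:-1:+1/(1,0,0,1), h3:-1:+1/(1,1,0,0)
[(0,1,0,1)] X move#2: h1:-1:-1/(0,0,0,1)*, h3:-1:-1/(0,1,0,0)
[(0,0,0,1)] O move#3: h3:-1:+1/(0,0,0,0)*
[(0,0,0,0)] end (terminal -1, X#4); searched (1,1,0,1) to 9
pass branch (X moves first from the same position):
  | [(1,1,0,1)] X move#1: h0:-1:+1/(0,1,0,1)*, h1:-1:+1/(1,0,0,1), h3:-1:+1/(1,1,0,0)
  | [(0,1,0,1)] O move#2: h1:-1:-1/(0,0,0,1)*, h3:-1:-1/(0,1,0,0)
  | [(0,0,0,1)] X move#3: h3:-1:+1/(0,0,0,0)*
  | [(0,0,0,0)] end (terminal -1, O#4); searched (1,1,0,1) to 9
O moving scores +1; O passing scores -1

zugzwang((1,1,0,1), O) = False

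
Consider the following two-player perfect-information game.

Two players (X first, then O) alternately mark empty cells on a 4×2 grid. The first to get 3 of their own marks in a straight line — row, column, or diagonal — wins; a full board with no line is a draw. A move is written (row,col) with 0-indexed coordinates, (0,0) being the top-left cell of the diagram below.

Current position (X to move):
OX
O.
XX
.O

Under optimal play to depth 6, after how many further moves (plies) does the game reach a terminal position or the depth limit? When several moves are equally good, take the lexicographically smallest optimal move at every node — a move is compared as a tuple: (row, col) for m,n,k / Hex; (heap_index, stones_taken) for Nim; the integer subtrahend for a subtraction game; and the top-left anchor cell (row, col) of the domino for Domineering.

PV length from [OX/O./XX/.O]: 1 ply

p1 X@[OX/O./XX/.O]: (1,1)[OX/OX/XX/.O]+1* (3,0)[OX/O./XX/XO]+0
p2 O@[OX/OX/XX/.O] terminal -1; root [OX/O./XX/.O] d6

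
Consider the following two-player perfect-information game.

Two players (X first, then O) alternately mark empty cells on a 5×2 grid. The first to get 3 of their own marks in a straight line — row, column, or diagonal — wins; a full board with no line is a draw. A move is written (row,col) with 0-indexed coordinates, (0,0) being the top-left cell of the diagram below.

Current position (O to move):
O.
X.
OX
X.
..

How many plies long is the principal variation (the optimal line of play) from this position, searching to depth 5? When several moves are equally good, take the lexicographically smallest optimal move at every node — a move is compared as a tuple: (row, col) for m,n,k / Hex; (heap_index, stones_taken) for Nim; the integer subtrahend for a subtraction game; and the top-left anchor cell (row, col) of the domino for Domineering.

PV length from [O./X./OX/X./..]: 5 plies

p1 O@[O./X./OX/X./..]: (0,1)[OO/X./OX/X./..]-1 (1,1)[O./XO/OX/X./..]+0* (3,1)[O./X./OX/XO/..]+0 (4,0)[O./X./OX/X./O.]-1 (4,1)[O./X./OX/X./.O]-1
p2 X@[O./XO/OX/X./..]: (0,1)[OX/XO/OX/X./..]+0* (3,1)[O./XO/OX/XX/..]+0 (4,0)[O./XO/OX/X./X.]+0 (4,1)[O./XO/OX/X./.X]+0
p3 O@[OX/XO/OX/X./..]: (3,1)[OX/XO/OX/XO/..]+0* (4,0)[OX/XO/OX/X./O.]+0 (4,1)[OX/XO/OX/X./.O]+0
p4 X@[OX/XO/OX/XO/..]: (4,0)[OX/XO/OX/XO/X.]+0* (4,1)[OX/XO/OX/XO/.X]+0
p5 O@[OX/XO/OX/XO/X.]: (4,1)[OX/XO/OX/XO/XO]+0*
p6 X@[OX/XO/OX/XO/XO] terminal +0; root [O./X./OX/X./..] d5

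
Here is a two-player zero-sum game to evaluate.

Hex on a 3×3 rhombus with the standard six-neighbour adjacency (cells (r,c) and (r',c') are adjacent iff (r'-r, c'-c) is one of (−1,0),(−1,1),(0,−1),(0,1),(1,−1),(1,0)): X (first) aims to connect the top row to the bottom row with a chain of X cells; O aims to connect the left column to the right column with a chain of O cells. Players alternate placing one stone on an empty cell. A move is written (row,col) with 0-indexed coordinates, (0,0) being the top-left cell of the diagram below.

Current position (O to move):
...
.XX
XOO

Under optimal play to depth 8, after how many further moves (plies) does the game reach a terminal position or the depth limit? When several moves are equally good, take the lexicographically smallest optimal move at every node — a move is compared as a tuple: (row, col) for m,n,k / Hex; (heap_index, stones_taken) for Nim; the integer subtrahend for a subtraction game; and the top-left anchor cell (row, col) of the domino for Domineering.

PV length from [.../.XX/XOO]: 2 plies

p1 O@[.../.XX/XOO]: (0,0)[O../.XX/XOO]-1* (0,1)[.O./.XX/XOO]-1 (0,2)[..O/.XX/XOO]-1 (1,0)[.../OXX/XOO]-1
p2 X@[O../.XX/XOO]: (0,1)[OX./.XX/XOO]+1* (0,2)[O.X/.XX/XOO]+1 (1,0)[O../XXX/XOO]+1
p3 O@[OX./.XX/XOO] terminal -1; root [.../.XX/XOO] d8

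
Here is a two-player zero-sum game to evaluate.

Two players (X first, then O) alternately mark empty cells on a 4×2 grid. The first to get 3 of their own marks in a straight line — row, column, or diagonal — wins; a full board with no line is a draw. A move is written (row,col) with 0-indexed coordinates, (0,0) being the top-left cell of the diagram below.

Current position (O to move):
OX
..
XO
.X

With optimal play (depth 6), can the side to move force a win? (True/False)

O winning at [OX/../XO/.X]: False

ply 1, O at OX/../XO/.X | (1,0)=+0→OX/O./XO/.X*; (1,1)=+0→OX/.O/XO/.X; (3,0)=+0→OX/../XO/OX
ply 2, X at OX/O./XO/.X | (1,1)=+0→OX/OX/XO/.X*; (3,0)=+0→OX/O./XO/XX
ply 3, O at OX/OX/XO/.X | (3,0)=+0→OX/OX/XO/OX*
ply 4: OX/OX/XO/OX is terminal +0 (X); from OX/../XO/.X depth 6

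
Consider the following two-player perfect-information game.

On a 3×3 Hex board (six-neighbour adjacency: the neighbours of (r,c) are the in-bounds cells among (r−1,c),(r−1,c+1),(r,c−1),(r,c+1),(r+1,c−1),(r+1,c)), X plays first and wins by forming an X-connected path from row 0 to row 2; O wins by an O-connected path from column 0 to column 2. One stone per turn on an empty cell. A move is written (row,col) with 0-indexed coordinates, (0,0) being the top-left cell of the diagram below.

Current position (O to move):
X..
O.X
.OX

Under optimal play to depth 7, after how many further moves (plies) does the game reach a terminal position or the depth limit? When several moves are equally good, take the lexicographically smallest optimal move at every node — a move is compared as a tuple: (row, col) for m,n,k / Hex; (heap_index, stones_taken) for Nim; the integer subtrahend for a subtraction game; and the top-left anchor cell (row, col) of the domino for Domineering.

PV length from [X../O.X/.OX]: 3 plies

p1 O@[X../O.X/.OX]: (0,1)[XO./O.X/.OX]-1 (0,2)[X.O/O.X/.OX]+1* (1,1)[X../OOX/.OX]-1 (2,0)[X../O.X/OOX]-1
p2 X@[X.O/O.X/.OX]: (0,1)[XXO/O.X/.OX]-1* (1,1)[X.O/OXX/.OX]-1 (2,0)[X.O/O.X/XOX]-1
p3 O@[XXO/O.X/.OX]: (1,1)[XXO/OOX/.OX]+1* (2,0)[XXO/O.X/OOX]-1
p4 X@[XXO/OOX/.OX] terminal -1; root [X../O.X/.OX] d7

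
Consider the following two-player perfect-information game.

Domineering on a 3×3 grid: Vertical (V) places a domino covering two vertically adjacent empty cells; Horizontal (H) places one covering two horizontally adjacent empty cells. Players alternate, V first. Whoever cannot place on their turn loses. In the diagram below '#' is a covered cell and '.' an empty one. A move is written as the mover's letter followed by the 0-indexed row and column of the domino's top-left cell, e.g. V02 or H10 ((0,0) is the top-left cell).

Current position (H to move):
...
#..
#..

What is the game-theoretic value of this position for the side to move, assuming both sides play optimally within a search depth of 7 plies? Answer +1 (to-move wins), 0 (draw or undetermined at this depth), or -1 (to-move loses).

value(.../#../#.., H) = +1

[.../#../#..] H move#1: H00:-1/##./#../#.., H01:-1/.##/#../#.., H11:+1/.../###/#..*, H21:-1/.../#../###
[.../###/#..] end (terminal -1, V#2); searched .../#../#.. to 7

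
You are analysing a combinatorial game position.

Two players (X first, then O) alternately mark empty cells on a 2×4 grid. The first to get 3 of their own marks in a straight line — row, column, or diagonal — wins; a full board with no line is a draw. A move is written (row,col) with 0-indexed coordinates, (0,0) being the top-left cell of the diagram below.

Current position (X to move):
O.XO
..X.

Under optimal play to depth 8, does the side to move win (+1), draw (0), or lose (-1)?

p1 X@[O.XO/..X.]: (0,1)[OXXO/..X.]+0 (1,0)[O.XO/X.X.]+0 (1,1)[O.XO/.XX.]+1* (1,3)[O.XO/..XX]+0
p2 O@[O.XO/.XX.]: (0,1)[OOXO/.XX.]-1* (1,0)[O.XO/OXX.]-1 (1,3)[O.XO/.XXO]-1
p3 X@[OOXO/.XX.]: (1,0)[OOXO/XXX.]+1* (1,3)[OOXO/.XXX]+1
p4 O@[OOXO/XXX.] terminal -1; root [O.XO/..X.] d8

value(O.XO/..X., X) = +1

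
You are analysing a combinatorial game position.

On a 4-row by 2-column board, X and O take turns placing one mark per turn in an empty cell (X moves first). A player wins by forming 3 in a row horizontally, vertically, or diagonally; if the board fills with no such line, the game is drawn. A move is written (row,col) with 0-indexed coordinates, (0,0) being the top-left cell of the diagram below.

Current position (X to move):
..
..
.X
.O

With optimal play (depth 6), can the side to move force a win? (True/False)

X winning at [../../.X/.O]: False

[../../.X/.O] X move#1: (0,0):+0/X./../.X/.O*, (0,1):+0/.X/../.X/.O, (1,0):+0/../X./.X/.O, (1,1):+0/../.X/.X/.O, (2,0):+0/../../XX/.O, (3,0):+0/../../.X/XO
[X./../.X/.O] O move#2: (0,1):+0/XO/../.X/.O*, (1,0):+0/X./O./.X/.O, (1,1):+0/X./.O/.X/.O, (2,0):+0/X./../OX/.O, (3,0):+0/X./../.X/OO
[XO/../.X/.O] X move#3: (1,0):+0/XO/X./.X/.O*, (1,1):+0/XO/.X/.X/.O, (2,0):+0/XO/../XX/.O, (3,0):+0/XO/../.X/XO
[XO/X./.X/.O] O move#4: (1,1):-1/XO/XO/.X/.O, (2,0):+0/XO/X./OX/.O*, (3,0):-1/XO/X./.X/OO
[XO/X./OX/.O] X move#5: (1,1):+0/XO/XX/OX/.O*, (3,0):+0/XO/X./OX/XO
[XO/XX/OX/.O] O move#6: (3,0):+0/XO/XX/OX/OO*
[XO/XX/OX/OO] end (terminal +0, X#7); searched ../../.X/.O to 6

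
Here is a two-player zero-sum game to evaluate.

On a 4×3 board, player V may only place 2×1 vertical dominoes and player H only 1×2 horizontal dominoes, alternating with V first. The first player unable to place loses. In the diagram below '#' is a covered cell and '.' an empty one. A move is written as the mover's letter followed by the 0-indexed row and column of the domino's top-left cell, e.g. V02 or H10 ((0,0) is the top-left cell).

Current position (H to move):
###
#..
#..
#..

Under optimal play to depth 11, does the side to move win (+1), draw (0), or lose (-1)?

value(###/#../#../#.., H) = +1

[###/#../#../#..] H move#1: H11:-1/###/###/#../#.., H21:+1/###/#../###/#..*, H31:-1/###/#../#../###
[###/#../###/#..] end (terminal -1, V#2); searched ###/#../#../#.. to 11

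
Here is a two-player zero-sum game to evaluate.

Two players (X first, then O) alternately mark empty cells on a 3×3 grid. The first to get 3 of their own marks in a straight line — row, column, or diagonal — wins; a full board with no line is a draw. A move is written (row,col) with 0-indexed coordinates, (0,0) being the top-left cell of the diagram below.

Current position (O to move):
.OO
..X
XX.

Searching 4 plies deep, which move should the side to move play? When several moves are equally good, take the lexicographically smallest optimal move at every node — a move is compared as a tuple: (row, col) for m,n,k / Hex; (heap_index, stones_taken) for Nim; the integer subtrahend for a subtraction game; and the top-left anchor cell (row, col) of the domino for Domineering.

O's best at [.OO/..X/XX.]: (0,0)

[.OO/..X/XX.] O move#1: (0,0):+1/OOO/..X/XX.*, (1,0):-1/.OO/O.X/XX., (1,1):-1/.OO/.OX/XX., (2,2):+0/.OO/..X/XXO
[OOO/..X/XX.] end (terminal -1, X#2); searched .OO/..X/XX. to 4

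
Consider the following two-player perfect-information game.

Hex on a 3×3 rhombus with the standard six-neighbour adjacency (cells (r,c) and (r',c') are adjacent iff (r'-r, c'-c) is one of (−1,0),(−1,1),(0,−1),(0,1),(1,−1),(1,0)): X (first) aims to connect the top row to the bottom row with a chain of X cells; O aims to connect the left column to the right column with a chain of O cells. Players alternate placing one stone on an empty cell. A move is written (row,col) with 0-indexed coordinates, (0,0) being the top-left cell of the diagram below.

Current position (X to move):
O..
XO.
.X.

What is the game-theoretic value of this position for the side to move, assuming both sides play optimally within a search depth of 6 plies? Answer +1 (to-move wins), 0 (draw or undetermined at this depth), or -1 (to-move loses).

value(O../XO./.X., X) = -1

ply 1, X at O../XO./.X. | (0,1)=-1→OX./XO./.X.*; (0,2)=-1→O.X/XO./.X.; (1,2)=-1→O../XOX/.X.; (2,0)=-1→O../XO./XX.; (2,2)=-1→O../XO./.XX
ply 2, O at OX./XO./.X. | (0,2)=-1→OXO/XO./.X.; (1,2)=-1→OX./XOO/.X.; (2,0)=+1→OX./XO./OX.*; (2,2)=-1→OX./XO./.XO
ply 3, X at OX./XO./OX. | (0,2)=-1→OXX/XO./OX.*; (1,2)=-1→OX./XOX/OX.; (2,2)=-1→OX./XO./OXX
ply 4, O at OXX/XO./OX. | (1,2)=+1→OXX/XOO/OX.*; (2,2)=-1→OXX/XO./OXO
ply 5: OXX/XOO/OX. is terminal -1 (X); from O../XO./.X. depth 6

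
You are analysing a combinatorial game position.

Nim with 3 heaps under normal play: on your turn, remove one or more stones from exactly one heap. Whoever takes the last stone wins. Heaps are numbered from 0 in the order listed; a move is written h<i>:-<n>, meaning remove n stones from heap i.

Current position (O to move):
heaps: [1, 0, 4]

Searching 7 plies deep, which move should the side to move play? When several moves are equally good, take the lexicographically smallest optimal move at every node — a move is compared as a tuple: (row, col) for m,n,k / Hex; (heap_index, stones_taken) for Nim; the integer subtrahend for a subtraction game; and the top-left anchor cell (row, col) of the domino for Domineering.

O's best at [(1,0,4)]: h2:-3

[(1,0,4)] O move#1: h0:-1:-1/(0,0,4), h2:-1:-1/(1,0,3), h2:-2:-1/(1,0,2), h2:-3:+1/(1,0,1)*, h2:-4:-1/(1,0,0)
[(1,0,1)] X move#2: h0:-1:-1/(0,0,1)*, h2:-1:-1/(1,0,0)
[(0,0,1)] O move#3: h2:-1:+1/(0,0,0)*
[(0,0,0)] end (terminal -1, X#4); searched (1,0,4) to 7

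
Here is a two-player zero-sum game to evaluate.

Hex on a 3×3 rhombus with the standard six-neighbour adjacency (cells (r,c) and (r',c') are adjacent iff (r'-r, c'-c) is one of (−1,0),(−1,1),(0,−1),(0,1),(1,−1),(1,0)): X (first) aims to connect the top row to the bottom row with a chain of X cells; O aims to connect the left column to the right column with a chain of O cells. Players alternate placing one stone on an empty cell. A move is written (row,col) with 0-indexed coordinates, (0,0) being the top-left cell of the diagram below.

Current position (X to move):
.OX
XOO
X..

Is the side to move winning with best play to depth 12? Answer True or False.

[.OX/XOO/X..] X move#1: (0,0):+1/XOX/XOO/X..*, (2,1):-1/.OX/XOO/XX., (2,2):-1/.OX/XOO/X.X
[XOX/XOO/X..] end (terminal -1, O#2); searched .OX/XOO/X.. to 12

X winning at [.OX/XOO/X..]: True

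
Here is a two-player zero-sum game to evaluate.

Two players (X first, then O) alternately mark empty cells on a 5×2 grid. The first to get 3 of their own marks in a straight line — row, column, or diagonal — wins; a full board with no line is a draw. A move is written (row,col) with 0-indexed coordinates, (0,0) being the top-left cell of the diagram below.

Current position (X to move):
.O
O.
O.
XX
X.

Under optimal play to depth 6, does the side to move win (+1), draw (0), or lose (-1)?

[.O/O./O./XX/X.] X move#1: (0,0):+0/XO/O./O./XX/X.*, (1,1):-1/.O/OX/O./XX/X., (2,1):-1/.O/O./OX/XX/X., (4,1):-1/.O/O./O./XX/XX
[XO/O./O./XX/X.] O move#2: (1,1):+0/XO/OO/O./XX/X.*, (2,1):+0/XO/O./OO/XX/X., (4,1):+0/XO/O./O./XX/XO
[XO/OO/O./XX/X.] X move#3: (2,1):+0/XO/OO/OX/XX/X.*, (4,1):-1/XO/OO/O./XX/XX
[XO/OO/OX/XX/X.] O move#4: (4,1):+0/XO/OO/OX/XX/XO*
[XO/OO/OX/XX/XO] end (terminal +0, X#5); searched .O/O./O./XX/X. to 6

value(.O/O./O./XX/X., X) = 0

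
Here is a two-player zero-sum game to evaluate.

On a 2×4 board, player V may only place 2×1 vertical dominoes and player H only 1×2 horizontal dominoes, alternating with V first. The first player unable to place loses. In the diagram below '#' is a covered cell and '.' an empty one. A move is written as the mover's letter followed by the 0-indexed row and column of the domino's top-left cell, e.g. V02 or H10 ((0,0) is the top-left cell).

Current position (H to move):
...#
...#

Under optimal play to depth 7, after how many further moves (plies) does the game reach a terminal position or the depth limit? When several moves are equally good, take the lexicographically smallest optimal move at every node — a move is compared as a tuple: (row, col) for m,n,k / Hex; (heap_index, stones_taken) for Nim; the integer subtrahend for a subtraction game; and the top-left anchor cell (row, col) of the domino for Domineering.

ply 1, H at ...#/...# | H00=+1→##.#/...#*; H01=+1→.###/...#; H10=+1→...#/##.#; H11=+1→...#/.###
ply 2, V at ##.#/...# | V02=-1→####/..##*
ply 3, H at ####/..## | H10=+1→####/####*
ply 4: ####/#### is terminal -1 (V); from ...#/...# depth 7

PV length from [...#/...#]: 3 plies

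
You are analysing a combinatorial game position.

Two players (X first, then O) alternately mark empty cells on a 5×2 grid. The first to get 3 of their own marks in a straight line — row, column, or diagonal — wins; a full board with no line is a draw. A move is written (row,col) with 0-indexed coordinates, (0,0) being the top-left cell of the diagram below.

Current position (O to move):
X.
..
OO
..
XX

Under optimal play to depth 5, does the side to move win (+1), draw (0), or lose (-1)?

p1 O@[X./../OO/../XX]: (0,1)[XO/../OO/../XX]+0 (1,0)[X./O./OO/../XX]+1* (1,1)[X./.O/OO/../XX]+1 (3,0)[X./../OO/O./XX]+1 (3,1)[X./../OO/.O/XX]+0
p2 X@[X./O./OO/../XX]: (0,1)[XX/O./OO/../XX]-1* (1,1)[X./OX/OO/../XX]-1 (3,0)[X./O./OO/X./XX]-1 (3,1)[X./O./OO/.X/XX]-1
p3 O@[XX/O./OO/../XX]: (1,1)[XX/OO/OO/../XX]+1* (3,0)[XX/O./OO/O./XX]+1 (3,1)[XX/O./OO/.O/XX]+1
p4 X@[XX/OO/OO/../XX]: (3,0)[XX/OO/OO/X./XX]-1* (3,1)[XX/OO/OO/.X/XX]-1
p5 O@[XX/OO/OO/X./XX]: (3,1)[XX/OO/OO/XO/XX]+1*
p6 X@[XX/OO/OO/XO/XX] terminal -1; root [X./../OO/../XX] d5

value(X./../OO/../XX, O) = +1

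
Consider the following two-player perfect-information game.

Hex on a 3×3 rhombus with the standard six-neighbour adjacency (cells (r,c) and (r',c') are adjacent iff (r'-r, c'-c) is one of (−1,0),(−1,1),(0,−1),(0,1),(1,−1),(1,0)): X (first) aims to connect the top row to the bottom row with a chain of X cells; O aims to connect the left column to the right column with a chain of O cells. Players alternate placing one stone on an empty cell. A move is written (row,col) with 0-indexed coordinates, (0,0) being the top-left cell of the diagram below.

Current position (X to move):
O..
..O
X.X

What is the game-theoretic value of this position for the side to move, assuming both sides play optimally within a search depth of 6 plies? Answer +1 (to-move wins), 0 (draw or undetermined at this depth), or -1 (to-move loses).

ply 1, X at O../..O/X.X | (0,1)=+1→OX./..O/X.X*; (0,2)=-1→O.X/..O/X.X; (1,0)=-1→O../X.O/X.X; (1,1)=+1→O../.XO/X.X; (2,1)=-1→O../..O/XXX
ply 2, O at OX./..O/X.X | (0,2)=-1→OXO/..O/X.X*; (1,0)=-1→OX./O.O/X.X; (1,1)=-1→OX./.OO/X.X; (2,1)=-1→OX./..O/XOX
ply 3, X at OXO/..O/X.X | (1,0)=+1→OXO/X.O/X.X*; (1,1)=+1→OXO/.XO/X.X; (2,1)=+1→OXO/..O/XXX
ply 4: OXO/X.O/X.X is terminal -1 (O); from O../..O/X.X depth 6

value(O../..O/X.X, X) = +1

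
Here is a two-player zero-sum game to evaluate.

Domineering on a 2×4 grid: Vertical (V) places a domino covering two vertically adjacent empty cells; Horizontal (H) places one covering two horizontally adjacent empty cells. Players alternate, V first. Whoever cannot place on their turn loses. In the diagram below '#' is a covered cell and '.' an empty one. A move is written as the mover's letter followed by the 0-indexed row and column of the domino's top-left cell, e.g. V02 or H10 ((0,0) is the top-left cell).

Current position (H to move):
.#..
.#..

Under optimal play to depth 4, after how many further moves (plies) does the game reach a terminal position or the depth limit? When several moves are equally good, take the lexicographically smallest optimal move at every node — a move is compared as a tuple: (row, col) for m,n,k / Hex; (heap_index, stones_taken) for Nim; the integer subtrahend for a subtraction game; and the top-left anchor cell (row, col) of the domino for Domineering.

p1 H@[.#../.#..]: H02[.###/.#..]+1* H12[.#../.###]+1
p2 V@[.###/.#..]: V00[####/##..]-1*
p3 H@[####/##..]: H12[####/####]+1*
p4 V@[####/####] terminal -1; root [.#../.#..] d4

PV length from [.#../.#..]: 3 plies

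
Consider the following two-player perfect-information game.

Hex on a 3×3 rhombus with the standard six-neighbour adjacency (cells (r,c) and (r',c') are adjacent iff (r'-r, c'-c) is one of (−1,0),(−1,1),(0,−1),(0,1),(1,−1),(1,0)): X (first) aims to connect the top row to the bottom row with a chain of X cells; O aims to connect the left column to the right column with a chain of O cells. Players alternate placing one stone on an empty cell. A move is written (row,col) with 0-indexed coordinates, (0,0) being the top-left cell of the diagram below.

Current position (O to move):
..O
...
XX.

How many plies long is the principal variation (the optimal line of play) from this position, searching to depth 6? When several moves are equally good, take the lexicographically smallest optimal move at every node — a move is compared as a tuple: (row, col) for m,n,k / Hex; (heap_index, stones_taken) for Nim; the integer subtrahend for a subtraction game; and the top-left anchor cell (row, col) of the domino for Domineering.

PV length from [..O/.../XX.]: 3 plies

ply 1, O at ..O/.../XX. | (0,0)=-1→O.O/.../XX.; (0,1)=+1→.OO/.../XX.*; (1,0)=+1→..O/O../XX.; (1,1)=-1→..O/.O./XX.; (1,2)=-1→..O/..O/XX.; (2,2)=-1→..O/.../XXO
ply 2, X at .OO/.../XX. | (0,0)=-1→XOO/.../XX.*; (1,0)=-1→.OO/X../XX.; (1,1)=-1→.OO/.X./XX.; (1,2)=-1→.OO/..X/XX.; (2,2)=-1→.OO/.../XXX
ply 3, O at XOO/.../XX. | (1,0)=+1→XOO/O../XX.*; (1,1)=-1→XOO/.O./XX.; (1,2)=-1→XOO/..O/XX.; (2,2)=-1→XOO/.../XXO
ply 4: XOO/O../XX. is terminal -1 (X); from ..O/.../XX. depth 6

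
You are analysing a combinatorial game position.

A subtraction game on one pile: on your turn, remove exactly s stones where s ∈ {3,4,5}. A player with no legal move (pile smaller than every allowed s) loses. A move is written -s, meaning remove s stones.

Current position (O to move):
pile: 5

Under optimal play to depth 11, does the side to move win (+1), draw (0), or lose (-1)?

[5] O move#1: -3:+1/2*, -4:+1/1, -5:+1/0
[2] end (terminal -1, X#2); searched 5 to 11

value(5, O) = +1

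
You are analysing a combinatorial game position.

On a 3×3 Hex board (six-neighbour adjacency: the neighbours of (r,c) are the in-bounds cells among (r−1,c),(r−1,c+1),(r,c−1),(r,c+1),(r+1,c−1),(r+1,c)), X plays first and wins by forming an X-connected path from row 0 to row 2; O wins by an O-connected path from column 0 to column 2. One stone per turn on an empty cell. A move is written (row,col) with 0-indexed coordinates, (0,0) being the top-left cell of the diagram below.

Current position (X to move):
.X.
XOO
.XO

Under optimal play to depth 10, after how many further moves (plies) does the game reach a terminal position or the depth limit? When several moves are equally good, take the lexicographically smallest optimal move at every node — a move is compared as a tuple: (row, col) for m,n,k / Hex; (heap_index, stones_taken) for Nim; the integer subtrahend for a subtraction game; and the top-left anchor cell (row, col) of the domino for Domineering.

PV length from [.X./XOO/.XO]: 1 ply

p1 X@[.X./XOO/.XO]: (0,0)[XX./XOO/.XO]-1 (0,2)[.XX/XOO/.XO]-1 (2,0)[.X./XOO/XXO]+1*
p2 O@[.X./XOO/XXO] terminal -1; root [.X./XOO/.XO] d10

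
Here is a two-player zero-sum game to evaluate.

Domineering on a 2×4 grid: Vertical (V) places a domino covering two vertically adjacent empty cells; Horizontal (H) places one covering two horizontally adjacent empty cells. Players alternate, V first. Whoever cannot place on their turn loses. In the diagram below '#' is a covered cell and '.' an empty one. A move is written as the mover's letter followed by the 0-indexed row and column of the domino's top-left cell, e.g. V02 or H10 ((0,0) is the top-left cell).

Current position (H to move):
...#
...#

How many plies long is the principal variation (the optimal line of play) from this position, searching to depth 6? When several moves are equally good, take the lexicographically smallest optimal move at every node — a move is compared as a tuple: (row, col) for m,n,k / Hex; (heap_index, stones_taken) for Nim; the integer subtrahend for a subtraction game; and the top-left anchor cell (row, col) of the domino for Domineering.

PV length from [...#/...#]: 3 plies

[...#/...#] H move#1: H00:+1/##.#/...#*, H01:+1/.###/...#, H10:+1/...#/##.#, H11:+1/...#/.###
[##.#/...#] V move#2: V02:-1/####/..##*
[####/..##] H move#3: H10:+1/####/####*
[####/####] end (terminal -1, V#4); searched ...#/...# to 6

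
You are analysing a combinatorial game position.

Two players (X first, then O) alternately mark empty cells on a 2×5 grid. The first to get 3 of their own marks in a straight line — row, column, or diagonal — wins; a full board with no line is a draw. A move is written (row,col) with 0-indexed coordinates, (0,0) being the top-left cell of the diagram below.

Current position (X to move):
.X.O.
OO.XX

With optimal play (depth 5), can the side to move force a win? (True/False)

X winning at [.X.O./OO.XX]: True

[.X.O./OO.XX] X move#1: (0,0):-1/XX.O./OO.XX, (0,2):-1/.XXO./OO.XX, (0,4):-1/.X.OX/OO.XX, (1,2):+1/.X.O./OOXXX*
[.X.O./OOXXX] end (terminal -1, O#2); searched .X.O./OO.XX to 5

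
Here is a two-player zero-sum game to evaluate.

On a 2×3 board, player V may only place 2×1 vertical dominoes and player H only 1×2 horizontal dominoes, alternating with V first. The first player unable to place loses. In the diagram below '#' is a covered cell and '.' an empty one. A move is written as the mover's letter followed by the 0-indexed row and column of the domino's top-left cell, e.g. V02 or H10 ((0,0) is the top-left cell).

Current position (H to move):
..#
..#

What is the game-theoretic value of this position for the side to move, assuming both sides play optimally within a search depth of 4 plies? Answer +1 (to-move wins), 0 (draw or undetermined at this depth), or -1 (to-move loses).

ply 1, H at ..#/..# | H00=+1→###/..#*; H10=+1→..#/###
ply 2: ###/..# is terminal -1 (V); from ..#/..# depth 4

value(..#/..#, H) = +1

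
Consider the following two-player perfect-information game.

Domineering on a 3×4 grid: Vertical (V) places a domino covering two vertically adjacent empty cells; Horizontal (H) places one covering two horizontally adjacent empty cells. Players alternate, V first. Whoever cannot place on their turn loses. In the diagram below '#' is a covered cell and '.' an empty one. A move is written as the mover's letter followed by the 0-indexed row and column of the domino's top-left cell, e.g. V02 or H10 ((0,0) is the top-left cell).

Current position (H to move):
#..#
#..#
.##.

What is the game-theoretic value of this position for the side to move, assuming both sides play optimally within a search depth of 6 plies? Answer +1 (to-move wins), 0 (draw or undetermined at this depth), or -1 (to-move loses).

value(#..#/#..#/.##., H) = +1

[#..#/#..#/.##.] H move#1: H01:+1/####/#..#/.##.*, H11:+1/#..#/####/.##.
[####/#..#/.##.] end (terminal -1, V#2); searched #..#/#..#/.##. to 6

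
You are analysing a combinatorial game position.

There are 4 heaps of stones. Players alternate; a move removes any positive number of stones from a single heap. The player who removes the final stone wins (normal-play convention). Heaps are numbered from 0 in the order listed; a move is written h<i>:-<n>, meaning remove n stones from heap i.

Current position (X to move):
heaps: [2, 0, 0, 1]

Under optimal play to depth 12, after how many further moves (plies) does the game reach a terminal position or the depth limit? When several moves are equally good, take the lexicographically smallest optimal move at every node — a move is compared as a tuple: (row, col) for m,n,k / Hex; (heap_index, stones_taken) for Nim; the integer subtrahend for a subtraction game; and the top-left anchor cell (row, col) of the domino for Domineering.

PV length from [(2,0,0,1)]: 3 plies

[(2,0,0,1)] X move#1: h0:-1:+1/(1,0,0,1)*, h0:-2:-1/(0,0,0,1), h3:-1:-1/(2,0,0,0)
[(1,0,0,1)] O move#2: h0:-1:-1/(0,0,0,1)*, h3:-1:-1/(1,0,0,0)
[(0,0,0,1)] X move#3: h3:-1:+1/(0,0,0,0)*
[(0,0,0,0)] end (terminal -1, O#4); searched (2,0,0,1) to 12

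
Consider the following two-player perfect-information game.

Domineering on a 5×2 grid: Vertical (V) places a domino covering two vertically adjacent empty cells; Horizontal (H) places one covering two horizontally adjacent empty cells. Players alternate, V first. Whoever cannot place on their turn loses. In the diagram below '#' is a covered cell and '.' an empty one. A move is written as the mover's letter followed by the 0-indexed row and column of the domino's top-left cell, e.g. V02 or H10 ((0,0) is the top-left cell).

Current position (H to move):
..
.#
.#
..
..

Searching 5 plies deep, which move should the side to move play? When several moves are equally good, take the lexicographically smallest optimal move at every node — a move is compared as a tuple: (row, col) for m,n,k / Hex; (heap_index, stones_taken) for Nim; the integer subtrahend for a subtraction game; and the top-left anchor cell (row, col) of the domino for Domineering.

p1 H@[../.#/.#/../..]: H00[##/.#/.#/../..]-1 H30[../.#/.#/##/..]+1* H40[../.#/.#/../##]+1
p2 V@[../.#/.#/##/..]: V00[#./##/.#/##/..]-1* V10[../##/##/##/..]-1
p3 H@[#./##/.#/##/..]: H40[#./##/.#/##/##]+1*
p4 V@[#./##/.#/##/##] terminal -1; root [../.#/.#/../..] d5

H's best at [../.#/.#/../..]: H30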